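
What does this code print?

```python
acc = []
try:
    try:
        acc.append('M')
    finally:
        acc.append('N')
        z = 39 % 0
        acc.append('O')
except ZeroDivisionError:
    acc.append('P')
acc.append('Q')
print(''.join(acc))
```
MNPQ

Exception in inner finally caught by outer except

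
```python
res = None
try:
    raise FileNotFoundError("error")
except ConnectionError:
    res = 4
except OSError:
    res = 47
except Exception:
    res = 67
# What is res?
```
47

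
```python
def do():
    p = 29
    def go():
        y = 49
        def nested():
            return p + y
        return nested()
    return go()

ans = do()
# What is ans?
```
78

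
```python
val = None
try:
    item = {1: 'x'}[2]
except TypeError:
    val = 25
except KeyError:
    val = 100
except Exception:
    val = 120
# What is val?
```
100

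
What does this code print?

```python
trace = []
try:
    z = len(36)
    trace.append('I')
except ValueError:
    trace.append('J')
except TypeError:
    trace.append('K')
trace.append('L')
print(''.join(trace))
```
KL

TypeError is caught by its specific handler, not ValueError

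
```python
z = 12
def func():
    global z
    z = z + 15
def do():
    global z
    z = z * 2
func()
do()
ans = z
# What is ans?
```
54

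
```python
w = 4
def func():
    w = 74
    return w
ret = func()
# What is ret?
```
74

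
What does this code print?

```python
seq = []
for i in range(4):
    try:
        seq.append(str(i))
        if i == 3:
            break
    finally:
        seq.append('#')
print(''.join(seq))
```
0#1#2#3#

finally runs even when breaking out of loop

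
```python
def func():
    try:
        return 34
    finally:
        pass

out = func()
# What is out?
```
34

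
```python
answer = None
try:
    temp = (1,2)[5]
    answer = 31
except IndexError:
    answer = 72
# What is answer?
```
72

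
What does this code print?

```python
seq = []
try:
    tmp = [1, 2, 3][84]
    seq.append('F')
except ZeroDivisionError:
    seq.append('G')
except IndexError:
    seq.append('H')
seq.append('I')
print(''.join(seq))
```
HI

IndexError is caught by its specific handler, not ZeroDivisionError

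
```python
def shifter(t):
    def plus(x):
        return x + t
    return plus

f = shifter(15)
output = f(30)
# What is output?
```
45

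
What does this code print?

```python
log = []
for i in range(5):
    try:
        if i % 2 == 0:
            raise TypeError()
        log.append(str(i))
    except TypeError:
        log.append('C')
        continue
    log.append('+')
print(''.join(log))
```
C1+C3+C

continue in except skips rest of loop body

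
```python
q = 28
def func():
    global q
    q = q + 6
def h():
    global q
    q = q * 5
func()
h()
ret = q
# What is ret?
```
170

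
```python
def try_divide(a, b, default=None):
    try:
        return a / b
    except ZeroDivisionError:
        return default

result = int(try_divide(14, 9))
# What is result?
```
1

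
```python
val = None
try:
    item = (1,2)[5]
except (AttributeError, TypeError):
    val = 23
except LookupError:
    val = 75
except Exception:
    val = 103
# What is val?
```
75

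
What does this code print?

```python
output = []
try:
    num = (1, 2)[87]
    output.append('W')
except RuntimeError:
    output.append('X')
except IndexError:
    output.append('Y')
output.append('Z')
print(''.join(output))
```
YZ

IndexError is caught by its specific handler, not RuntimeError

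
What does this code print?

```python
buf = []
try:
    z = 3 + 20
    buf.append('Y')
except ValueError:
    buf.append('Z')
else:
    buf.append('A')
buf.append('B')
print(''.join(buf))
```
YAB

else block runs when no exception occurs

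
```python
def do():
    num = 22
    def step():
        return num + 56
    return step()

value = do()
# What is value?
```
78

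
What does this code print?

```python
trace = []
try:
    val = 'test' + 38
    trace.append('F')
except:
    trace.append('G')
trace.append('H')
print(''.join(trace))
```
GH

Exception raised in try, caught by bare except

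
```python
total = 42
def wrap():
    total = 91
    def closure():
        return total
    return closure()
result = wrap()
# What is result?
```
91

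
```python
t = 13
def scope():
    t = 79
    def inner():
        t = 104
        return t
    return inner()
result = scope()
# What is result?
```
104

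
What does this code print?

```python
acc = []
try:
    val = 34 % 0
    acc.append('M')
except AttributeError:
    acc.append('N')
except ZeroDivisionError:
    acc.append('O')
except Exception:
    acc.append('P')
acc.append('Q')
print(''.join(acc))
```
OQ

ZeroDivisionError matches before generic Exception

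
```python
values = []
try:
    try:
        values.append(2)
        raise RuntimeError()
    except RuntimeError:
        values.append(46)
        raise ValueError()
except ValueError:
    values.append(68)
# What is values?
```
[2, 46, 68]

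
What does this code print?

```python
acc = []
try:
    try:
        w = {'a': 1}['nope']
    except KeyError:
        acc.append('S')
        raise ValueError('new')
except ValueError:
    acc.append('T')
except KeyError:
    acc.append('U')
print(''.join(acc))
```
ST

New ValueError raised, caught by outer ValueError handler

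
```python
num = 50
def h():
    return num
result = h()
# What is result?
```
50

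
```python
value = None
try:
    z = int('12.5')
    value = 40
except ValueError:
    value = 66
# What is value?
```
66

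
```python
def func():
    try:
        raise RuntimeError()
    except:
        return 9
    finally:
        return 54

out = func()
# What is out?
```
54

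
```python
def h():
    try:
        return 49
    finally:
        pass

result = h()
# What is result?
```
49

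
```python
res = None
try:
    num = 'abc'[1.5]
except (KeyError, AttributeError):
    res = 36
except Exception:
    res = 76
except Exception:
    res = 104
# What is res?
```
76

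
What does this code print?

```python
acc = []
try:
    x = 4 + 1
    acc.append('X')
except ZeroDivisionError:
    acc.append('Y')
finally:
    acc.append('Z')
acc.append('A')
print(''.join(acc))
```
XZA

finally runs after normal execution too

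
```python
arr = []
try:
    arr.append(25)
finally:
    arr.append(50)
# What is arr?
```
[25, 50]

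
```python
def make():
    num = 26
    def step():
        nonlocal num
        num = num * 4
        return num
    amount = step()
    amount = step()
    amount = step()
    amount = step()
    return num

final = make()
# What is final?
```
6656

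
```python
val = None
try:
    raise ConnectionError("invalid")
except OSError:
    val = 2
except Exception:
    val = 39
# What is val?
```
2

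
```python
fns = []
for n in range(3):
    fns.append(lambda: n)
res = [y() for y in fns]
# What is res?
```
[2, 2, 2]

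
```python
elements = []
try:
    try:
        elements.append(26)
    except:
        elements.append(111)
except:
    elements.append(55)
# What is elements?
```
[26]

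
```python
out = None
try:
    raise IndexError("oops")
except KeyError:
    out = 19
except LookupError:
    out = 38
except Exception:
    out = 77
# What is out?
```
38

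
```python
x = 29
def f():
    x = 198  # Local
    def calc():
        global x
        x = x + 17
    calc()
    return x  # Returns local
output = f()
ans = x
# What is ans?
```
46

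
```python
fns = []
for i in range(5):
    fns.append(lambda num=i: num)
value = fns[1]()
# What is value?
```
1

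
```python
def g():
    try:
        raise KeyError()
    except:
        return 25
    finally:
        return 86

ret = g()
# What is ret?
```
86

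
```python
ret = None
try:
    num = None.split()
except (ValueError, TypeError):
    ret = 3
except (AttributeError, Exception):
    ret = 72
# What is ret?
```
72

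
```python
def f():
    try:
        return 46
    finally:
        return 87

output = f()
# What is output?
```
87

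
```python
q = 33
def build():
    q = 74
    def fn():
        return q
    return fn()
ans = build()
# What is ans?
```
74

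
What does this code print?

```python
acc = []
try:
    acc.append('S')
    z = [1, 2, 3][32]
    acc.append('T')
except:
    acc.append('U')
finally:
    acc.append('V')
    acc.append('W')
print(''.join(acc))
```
SUVW

Code before exception runs, then except, then all of finally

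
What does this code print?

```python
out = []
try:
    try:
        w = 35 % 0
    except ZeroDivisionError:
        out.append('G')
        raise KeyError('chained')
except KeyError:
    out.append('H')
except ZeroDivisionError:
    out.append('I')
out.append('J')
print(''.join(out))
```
GHJ

KeyError raised and caught, original ZeroDivisionError not re-raised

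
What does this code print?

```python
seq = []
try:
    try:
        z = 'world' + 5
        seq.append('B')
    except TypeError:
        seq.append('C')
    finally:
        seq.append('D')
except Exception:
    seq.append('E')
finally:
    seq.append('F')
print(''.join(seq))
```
CDF

Both finally blocks run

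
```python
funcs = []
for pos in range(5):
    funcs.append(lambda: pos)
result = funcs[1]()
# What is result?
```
4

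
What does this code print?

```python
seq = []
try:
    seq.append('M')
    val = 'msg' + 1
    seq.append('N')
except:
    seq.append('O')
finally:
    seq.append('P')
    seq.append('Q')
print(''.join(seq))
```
MOPQ

Code before exception runs, then except, then all of finally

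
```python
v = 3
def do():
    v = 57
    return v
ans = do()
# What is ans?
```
57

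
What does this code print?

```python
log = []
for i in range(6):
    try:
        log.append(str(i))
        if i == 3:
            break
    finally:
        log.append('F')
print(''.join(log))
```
0F1F2F3F

finally runs even when breaking out of loop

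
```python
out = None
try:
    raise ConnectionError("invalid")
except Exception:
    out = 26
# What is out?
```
26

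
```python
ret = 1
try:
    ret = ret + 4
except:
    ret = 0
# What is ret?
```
5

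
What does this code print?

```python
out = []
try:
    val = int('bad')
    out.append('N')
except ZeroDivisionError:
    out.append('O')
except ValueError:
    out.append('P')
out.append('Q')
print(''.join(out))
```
PQ

ValueError is caught by its specific handler, not ZeroDivisionError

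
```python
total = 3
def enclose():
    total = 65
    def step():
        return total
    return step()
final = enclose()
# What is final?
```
65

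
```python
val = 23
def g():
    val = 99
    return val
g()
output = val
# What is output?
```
23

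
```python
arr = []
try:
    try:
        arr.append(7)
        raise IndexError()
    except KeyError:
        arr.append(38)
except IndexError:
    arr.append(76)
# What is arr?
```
[7, 76]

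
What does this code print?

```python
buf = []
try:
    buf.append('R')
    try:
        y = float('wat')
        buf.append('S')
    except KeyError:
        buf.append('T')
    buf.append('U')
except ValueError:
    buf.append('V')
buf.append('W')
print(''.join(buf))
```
RVW

Inner handler doesn't match, propagates to outer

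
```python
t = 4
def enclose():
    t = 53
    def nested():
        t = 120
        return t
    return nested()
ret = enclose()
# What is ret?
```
120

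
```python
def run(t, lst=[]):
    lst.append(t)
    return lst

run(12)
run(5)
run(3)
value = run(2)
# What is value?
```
[12, 5, 3, 2]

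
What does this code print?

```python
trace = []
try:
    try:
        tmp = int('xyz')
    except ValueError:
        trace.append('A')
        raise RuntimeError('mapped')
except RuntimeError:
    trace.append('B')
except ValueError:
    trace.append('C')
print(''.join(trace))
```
AB

New RuntimeError raised, caught by outer RuntimeError handler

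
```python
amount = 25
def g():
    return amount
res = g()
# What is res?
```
25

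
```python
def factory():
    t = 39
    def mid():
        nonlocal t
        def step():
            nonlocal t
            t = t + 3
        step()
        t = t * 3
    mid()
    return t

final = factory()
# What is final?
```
126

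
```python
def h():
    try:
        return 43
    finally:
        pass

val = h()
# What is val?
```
43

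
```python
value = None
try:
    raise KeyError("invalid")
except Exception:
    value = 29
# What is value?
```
29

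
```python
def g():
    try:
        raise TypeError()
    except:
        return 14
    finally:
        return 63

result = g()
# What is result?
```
63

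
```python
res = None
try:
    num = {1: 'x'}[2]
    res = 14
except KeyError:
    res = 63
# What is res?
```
63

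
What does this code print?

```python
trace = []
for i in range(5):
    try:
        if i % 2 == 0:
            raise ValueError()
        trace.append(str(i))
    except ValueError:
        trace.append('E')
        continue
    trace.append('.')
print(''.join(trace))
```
E1.E3.E

continue in except skips rest of loop body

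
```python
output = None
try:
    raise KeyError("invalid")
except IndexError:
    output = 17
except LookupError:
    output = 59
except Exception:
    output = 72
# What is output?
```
59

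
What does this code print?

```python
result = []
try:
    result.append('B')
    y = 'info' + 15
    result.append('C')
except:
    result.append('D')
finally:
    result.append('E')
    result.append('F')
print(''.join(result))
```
BDEF

Code before exception runs, then except, then all of finally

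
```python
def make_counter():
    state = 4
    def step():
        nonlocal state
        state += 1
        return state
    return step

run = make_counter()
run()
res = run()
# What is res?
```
6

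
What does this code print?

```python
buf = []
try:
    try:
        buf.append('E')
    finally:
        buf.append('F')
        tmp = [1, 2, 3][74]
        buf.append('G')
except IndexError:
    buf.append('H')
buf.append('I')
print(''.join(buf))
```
EFHI

Exception in inner finally caught by outer except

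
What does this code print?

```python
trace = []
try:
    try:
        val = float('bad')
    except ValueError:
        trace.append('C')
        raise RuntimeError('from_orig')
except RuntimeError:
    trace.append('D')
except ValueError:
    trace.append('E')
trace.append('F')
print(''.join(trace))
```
CDF

RuntimeError raised and caught, original ValueError not re-raised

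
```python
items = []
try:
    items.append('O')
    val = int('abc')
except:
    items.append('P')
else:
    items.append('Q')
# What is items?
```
['O', 'P']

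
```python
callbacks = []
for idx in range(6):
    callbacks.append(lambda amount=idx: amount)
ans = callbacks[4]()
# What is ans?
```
4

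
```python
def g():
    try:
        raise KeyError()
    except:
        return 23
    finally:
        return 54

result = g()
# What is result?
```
54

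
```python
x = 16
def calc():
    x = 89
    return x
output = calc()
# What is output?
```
89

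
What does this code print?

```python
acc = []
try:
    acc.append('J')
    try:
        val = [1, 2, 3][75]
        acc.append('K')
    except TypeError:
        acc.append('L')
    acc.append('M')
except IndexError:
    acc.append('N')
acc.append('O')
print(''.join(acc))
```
JNO

Inner handler doesn't match, propagates to outer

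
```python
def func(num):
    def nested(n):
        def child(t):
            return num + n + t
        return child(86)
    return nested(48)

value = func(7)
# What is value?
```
141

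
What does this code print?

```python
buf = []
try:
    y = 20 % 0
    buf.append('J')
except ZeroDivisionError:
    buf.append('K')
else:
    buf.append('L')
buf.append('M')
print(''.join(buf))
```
KM

else block skipped when exception is caught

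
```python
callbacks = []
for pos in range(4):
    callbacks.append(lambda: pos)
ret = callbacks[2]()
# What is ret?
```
3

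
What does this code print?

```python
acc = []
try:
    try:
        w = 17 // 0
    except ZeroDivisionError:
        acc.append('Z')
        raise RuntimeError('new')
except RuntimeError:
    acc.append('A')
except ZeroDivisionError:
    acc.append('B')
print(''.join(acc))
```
ZA

New RuntimeError raised, caught by outer RuntimeError handler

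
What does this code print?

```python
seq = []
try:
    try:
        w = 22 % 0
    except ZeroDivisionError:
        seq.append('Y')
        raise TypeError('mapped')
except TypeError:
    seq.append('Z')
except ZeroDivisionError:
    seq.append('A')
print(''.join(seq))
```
YZ

New TypeError raised, caught by outer TypeError handler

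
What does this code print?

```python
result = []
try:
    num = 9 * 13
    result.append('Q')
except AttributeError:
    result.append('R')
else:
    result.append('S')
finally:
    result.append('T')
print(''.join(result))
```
QST

else runs before finally when no exception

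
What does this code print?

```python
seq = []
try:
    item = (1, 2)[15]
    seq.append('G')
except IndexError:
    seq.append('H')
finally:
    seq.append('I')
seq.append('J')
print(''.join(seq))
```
HIJ

finally always runs, even after exception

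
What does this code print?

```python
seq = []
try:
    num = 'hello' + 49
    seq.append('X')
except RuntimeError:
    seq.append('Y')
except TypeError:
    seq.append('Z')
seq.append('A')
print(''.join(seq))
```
ZA

TypeError is caught by its specific handler, not RuntimeError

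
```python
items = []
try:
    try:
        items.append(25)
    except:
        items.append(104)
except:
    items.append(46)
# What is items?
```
[25]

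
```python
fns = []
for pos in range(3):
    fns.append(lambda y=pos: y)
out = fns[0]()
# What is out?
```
0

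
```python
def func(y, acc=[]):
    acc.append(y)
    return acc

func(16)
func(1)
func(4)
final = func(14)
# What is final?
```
[16, 1, 4, 14]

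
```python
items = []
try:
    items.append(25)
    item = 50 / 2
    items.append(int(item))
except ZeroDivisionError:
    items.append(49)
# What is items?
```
[25, 25]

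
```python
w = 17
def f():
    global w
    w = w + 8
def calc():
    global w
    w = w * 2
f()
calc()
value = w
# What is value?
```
50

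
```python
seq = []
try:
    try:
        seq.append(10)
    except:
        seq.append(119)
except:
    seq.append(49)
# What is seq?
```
[10]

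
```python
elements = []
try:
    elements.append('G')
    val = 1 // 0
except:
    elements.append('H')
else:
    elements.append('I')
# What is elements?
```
['G', 'H']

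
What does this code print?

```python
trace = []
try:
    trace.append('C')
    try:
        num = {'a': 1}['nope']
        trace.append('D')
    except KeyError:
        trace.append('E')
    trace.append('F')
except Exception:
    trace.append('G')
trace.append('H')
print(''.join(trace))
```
CEFH

Inner exception caught by inner handler, outer continues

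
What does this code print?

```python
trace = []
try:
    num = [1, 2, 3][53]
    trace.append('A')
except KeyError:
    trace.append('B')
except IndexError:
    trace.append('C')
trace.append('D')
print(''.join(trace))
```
CD

IndexError is caught by its specific handler, not KeyError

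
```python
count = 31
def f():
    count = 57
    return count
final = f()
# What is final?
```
57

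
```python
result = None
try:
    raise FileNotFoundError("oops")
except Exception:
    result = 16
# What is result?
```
16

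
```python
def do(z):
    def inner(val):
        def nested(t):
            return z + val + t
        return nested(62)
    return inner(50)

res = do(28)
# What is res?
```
140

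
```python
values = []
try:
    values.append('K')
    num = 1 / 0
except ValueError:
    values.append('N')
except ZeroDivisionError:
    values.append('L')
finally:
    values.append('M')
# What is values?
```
['K', 'L', 'M']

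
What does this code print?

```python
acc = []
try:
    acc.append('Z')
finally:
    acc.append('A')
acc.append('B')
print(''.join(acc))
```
ZAB

try/finally without except, no exception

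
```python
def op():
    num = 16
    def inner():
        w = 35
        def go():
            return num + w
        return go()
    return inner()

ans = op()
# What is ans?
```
51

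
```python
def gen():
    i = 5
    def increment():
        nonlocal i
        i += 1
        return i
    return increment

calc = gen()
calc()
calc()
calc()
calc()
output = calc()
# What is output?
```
10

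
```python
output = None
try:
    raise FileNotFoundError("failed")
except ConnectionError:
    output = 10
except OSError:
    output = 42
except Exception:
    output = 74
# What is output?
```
42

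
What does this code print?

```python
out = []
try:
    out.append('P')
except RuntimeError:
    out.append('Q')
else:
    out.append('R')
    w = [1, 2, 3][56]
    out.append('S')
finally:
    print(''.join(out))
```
PR

Try succeeds, else appends 'R', IndexError in else is uncaught, finally prints before exception propagates ('S' never appended)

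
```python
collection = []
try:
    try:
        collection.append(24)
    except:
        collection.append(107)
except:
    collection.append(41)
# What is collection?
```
[24]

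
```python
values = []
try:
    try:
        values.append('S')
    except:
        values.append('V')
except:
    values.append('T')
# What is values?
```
['S']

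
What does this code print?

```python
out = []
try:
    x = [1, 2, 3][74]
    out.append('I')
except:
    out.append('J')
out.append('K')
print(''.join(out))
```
JK

Exception raised in try, caught by bare except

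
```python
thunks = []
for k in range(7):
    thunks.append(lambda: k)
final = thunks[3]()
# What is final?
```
6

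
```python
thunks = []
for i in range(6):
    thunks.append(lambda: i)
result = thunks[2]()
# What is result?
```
5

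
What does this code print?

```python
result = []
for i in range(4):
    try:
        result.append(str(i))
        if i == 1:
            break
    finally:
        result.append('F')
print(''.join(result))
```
0F1F

finally runs even when breaking out of loop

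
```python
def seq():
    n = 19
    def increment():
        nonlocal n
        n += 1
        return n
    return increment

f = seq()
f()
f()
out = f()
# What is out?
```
22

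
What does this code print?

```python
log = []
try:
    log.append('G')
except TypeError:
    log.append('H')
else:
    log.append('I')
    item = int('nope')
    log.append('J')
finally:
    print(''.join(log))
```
GI

Try succeeds, else appends 'I', ValueError in else is uncaught, finally prints before exception propagates ('J' never appended)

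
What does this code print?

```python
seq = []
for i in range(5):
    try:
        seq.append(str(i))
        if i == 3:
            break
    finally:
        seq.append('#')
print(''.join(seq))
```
0#1#2#3#

finally runs even when breaking out of loop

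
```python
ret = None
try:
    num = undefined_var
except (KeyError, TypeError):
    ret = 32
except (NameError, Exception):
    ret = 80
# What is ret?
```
80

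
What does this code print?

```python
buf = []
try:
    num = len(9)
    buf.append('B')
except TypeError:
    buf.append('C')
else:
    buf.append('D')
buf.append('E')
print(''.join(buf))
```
CE

else block skipped when exception is caught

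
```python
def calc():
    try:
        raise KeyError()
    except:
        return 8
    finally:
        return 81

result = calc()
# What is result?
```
81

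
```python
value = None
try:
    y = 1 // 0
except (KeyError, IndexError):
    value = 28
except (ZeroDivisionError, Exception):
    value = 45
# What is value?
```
45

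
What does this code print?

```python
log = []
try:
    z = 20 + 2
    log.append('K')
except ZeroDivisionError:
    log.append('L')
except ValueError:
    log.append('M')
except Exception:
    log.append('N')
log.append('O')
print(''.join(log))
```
KO

No exception, try block completes normally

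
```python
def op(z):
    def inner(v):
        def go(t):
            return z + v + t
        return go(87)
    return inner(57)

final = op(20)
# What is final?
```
164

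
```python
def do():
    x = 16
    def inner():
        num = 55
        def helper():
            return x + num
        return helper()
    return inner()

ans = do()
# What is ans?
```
71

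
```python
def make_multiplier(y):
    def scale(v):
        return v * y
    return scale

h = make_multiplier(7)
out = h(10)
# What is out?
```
70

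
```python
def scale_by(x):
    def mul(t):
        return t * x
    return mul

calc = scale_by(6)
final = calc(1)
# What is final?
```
6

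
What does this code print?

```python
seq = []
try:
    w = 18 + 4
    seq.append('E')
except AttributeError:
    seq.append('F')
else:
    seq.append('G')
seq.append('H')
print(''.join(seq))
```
EGH

else block runs when no exception occurs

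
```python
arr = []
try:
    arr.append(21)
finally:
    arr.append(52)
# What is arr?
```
[21, 52]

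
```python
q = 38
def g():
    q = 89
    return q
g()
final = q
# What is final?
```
38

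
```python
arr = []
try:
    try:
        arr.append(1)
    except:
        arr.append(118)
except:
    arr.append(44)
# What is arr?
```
[1]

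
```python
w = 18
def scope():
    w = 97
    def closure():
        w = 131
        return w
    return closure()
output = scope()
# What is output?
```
131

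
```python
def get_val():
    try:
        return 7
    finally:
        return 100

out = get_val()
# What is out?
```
100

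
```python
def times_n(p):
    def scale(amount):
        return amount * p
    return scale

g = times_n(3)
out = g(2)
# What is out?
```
6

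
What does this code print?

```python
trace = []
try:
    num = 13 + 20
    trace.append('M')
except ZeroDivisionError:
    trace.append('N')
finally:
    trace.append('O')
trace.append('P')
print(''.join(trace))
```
MOP

finally runs after normal execution too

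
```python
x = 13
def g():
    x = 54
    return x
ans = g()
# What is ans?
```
54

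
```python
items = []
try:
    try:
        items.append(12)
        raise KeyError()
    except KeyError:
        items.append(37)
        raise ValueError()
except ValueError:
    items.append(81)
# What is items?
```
[12, 37, 81]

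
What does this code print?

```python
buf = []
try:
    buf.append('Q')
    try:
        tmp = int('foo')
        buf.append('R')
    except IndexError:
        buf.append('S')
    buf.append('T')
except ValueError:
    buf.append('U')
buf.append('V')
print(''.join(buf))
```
QUV

Inner handler doesn't match, propagates to outer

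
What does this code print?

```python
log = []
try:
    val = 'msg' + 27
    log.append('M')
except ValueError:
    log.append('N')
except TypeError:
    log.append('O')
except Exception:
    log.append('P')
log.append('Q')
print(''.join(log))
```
OQ

TypeError matches before generic Exception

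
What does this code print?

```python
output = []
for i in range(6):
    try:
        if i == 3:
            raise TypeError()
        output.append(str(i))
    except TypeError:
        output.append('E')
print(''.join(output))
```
012E45

Exception on i=3 caught, loop continues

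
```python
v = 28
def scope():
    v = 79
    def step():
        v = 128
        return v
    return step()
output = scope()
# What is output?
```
128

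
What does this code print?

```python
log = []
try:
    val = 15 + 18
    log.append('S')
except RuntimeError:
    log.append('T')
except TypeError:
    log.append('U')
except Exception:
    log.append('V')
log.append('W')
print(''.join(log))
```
SW

No exception, try block completes normally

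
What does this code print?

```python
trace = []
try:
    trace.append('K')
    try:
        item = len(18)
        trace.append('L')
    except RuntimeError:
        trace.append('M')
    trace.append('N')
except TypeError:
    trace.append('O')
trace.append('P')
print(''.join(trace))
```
KOP

Inner handler doesn't match, propagates to outer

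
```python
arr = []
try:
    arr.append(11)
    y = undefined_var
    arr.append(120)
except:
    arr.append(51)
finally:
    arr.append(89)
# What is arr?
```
[11, 51, 89]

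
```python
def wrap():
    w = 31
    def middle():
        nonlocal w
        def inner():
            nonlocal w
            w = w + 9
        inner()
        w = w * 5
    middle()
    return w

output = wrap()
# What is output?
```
200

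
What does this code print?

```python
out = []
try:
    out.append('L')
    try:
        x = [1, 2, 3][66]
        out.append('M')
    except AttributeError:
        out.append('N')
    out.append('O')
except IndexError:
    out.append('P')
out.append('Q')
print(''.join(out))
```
LPQ

Inner handler doesn't match, propagates to outer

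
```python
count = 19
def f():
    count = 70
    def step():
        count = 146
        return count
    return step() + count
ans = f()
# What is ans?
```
216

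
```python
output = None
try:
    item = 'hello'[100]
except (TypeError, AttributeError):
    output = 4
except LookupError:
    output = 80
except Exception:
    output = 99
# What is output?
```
80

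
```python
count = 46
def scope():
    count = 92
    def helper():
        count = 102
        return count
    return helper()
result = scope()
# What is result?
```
102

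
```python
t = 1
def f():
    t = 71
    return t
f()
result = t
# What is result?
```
1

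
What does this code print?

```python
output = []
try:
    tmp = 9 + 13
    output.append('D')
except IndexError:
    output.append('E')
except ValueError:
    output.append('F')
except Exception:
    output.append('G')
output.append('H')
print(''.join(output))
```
DH

No exception, try block completes normally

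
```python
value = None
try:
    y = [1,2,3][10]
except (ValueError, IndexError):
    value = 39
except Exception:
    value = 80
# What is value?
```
39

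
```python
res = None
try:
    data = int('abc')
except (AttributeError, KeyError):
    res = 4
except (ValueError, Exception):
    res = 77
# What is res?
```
77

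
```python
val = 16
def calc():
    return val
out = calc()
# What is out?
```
16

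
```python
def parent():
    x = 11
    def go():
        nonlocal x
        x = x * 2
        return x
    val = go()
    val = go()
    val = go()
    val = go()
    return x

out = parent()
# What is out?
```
176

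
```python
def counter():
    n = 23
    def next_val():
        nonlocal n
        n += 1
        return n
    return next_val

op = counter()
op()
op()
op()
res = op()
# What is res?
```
27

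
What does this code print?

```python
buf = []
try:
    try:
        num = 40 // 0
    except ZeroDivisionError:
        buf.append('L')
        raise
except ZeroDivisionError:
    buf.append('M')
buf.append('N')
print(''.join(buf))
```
LMN

raise without argument re-raises current exception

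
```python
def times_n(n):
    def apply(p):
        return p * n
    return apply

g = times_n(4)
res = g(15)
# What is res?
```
60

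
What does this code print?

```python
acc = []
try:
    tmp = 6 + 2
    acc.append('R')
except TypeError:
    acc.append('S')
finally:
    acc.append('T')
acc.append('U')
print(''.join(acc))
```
RTU

finally runs after normal execution too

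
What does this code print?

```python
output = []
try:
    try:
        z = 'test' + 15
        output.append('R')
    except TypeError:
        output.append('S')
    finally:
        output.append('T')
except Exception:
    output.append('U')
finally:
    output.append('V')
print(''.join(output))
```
STV

Both finally blocks run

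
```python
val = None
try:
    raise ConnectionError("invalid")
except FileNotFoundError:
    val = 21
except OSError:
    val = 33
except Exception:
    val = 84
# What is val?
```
33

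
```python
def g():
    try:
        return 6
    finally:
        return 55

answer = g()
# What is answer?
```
55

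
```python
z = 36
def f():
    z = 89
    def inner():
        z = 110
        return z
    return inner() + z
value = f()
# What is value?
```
199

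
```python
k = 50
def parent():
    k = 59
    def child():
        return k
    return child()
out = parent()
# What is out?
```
59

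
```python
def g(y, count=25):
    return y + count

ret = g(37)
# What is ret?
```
62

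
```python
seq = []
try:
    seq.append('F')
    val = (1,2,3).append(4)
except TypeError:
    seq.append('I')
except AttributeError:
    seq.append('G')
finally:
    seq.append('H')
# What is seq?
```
['F', 'G', 'H']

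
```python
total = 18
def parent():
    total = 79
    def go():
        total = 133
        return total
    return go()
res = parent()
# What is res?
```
133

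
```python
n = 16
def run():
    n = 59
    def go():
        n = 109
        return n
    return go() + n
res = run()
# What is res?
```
168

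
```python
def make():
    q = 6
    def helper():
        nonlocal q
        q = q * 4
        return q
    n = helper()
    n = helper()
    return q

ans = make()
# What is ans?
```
96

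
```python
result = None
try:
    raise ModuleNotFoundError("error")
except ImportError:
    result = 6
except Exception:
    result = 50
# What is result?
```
6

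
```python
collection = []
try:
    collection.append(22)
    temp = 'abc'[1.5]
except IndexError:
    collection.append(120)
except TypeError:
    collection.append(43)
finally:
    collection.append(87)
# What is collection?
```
[22, 43, 87]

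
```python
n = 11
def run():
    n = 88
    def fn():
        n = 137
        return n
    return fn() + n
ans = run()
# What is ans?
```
225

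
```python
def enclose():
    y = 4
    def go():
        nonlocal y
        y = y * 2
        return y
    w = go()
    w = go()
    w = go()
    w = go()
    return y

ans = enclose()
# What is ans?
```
64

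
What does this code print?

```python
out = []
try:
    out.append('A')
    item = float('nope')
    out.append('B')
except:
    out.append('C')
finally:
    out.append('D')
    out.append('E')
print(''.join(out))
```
ACDE

Code before exception runs, then except, then all of finally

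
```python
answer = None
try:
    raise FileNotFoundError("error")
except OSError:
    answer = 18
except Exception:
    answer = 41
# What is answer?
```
18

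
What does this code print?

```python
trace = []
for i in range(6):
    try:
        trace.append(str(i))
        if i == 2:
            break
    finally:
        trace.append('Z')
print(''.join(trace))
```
0Z1Z2Z

finally runs even when breaking out of loop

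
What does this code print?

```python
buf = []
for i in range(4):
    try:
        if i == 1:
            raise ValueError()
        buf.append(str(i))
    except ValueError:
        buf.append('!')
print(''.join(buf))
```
0!23

Exception on i=1 caught, loop continues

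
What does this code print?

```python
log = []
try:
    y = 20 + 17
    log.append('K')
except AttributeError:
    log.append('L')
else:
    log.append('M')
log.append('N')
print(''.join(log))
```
KMN

else block runs when no exception occurs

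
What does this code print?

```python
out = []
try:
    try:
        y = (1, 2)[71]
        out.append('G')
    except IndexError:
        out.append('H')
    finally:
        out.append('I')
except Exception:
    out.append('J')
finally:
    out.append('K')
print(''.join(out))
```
HIK

Both finally blocks run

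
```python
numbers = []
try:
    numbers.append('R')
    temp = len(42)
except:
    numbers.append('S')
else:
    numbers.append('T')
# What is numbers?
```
['R', 'S']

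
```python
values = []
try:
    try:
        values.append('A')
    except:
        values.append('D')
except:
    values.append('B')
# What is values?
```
['A']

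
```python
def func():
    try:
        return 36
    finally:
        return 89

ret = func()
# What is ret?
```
89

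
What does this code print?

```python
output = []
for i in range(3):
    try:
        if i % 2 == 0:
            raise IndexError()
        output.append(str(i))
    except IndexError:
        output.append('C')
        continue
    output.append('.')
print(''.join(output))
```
C1.C

continue in except skips rest of loop body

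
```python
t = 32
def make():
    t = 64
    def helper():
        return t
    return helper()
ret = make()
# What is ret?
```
64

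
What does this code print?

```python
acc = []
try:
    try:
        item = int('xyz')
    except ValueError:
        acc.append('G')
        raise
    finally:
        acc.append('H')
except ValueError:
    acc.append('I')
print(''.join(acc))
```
GHI

finally runs before re-raised exception propagates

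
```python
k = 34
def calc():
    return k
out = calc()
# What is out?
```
34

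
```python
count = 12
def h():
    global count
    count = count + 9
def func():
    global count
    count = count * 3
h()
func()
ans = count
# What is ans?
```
63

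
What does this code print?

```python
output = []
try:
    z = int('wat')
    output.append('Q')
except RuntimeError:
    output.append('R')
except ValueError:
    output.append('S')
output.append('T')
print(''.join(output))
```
ST

ValueError is caught by its specific handler, not RuntimeError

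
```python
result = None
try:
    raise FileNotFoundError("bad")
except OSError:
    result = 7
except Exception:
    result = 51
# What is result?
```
7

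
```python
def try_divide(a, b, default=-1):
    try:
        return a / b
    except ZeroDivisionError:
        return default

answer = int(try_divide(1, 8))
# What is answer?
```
0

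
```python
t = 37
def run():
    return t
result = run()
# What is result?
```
37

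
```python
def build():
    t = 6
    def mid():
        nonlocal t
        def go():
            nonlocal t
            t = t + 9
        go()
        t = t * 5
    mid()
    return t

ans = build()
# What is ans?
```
75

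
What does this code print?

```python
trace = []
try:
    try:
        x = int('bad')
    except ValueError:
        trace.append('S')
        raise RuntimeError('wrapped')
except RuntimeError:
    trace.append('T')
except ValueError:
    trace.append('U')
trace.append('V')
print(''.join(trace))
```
STV

RuntimeError raised and caught, original ValueError not re-raised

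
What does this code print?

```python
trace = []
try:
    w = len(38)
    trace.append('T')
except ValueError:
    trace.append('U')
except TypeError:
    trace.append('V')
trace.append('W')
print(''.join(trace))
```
VW

TypeError is caught by its specific handler, not ValueError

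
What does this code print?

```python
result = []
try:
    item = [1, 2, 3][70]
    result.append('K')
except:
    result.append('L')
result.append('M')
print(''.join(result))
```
LM

Exception raised in try, caught by bare except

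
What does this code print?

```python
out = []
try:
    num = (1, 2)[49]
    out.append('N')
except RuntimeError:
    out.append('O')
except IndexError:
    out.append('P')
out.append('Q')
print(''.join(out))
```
PQ

IndexError is caught by its specific handler, not RuntimeError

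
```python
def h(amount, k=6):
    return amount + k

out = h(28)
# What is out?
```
34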